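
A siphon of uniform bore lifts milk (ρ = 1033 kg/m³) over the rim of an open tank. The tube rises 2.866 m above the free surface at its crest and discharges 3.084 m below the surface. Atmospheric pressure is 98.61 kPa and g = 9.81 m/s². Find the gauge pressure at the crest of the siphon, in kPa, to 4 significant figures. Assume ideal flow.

Bernoulli surface→outlet gives ½v² = g·h_out, so v = √(2·9.81·3.084) = 7.779 m/s.
Continuity keeps v the same throughout the tube; from surface to crest, P_atm + 0 = P_top + ½ρv² + ρg·h_top.
P_top = 98610 − ½·1033·7.779² − 1033·9.81·2.866 = 38310 Pa. So P_gauge = P_top − P_atm = -60300 Pa.

-60.30 kPa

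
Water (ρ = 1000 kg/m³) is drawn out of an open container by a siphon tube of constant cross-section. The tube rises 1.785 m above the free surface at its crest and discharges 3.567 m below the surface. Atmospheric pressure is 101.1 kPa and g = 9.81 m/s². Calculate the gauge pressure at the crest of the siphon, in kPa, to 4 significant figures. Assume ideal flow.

-52.50 kPa

Bernoulli surface→outlet gives ½v² = g·h_out, so v = √(2·9.81·3.567) = 8.366 m/s.
The bore is uniform, so the speed at the crest is the same v. Bernoulli surface→crest: P_atm = P_top + ½ρv² + ρg·h_top.
P_top = 101100 − ½·1000·8.366² − 1000·9.81·1.785 = 48600 Pa. So P_gauge = P_top − P_atm = -52500 Pa.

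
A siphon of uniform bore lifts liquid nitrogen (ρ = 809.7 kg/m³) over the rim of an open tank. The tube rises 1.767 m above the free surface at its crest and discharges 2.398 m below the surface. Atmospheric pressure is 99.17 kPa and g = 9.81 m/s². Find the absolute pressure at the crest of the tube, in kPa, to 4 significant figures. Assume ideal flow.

The outlet speed comes from Torricelli: v = √(2g·2.398) = 6.859 m/s.
With constant cross-section the crest speed equals v; applying Bernoulli from the surface up to the crest, P_top = P_atm − ½ρv² − ρg·h_top.
P_top = 99170 − ½·809.7·6.859² − 809.7·9.81·1.767 = 66090 Pa.

66.09 kPa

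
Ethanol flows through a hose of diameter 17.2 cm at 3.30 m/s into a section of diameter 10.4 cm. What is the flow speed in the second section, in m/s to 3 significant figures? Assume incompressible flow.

By continuity, v₂ = v₁·A₁/A₂ = 3.30·(232/84.9) = 9.03 m/s.

v₂ = 9.03 m/s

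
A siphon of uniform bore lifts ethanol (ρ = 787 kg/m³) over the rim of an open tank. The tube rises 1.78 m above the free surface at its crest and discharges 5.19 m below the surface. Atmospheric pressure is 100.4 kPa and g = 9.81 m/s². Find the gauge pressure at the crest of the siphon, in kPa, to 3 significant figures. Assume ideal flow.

From the surface to the outlet (both open to atmosphere, surface at rest): v = √(2g·h_out) = √(2·9.81·5.19) = 10.1 m/s.
The bore is uniform, so the speed at the crest is the same v. Bernoulli surface→crest: P_atm = P_top + ½ρv² + ρg·h_top.
P_top = 100400 − ½·787·10.1² − 787·9.81·1.78 = 46600 Pa. So P_gauge = P_top − P_atm = -53800 Pa.

P_gauge ≈ -53.8 kPa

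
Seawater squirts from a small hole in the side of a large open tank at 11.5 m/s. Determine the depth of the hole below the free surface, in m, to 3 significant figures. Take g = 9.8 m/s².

h = 6.75 m

Torricelli: v = √(2gh), so h = v²/(2g).
h = 11.5²/(2·9.8) = 132/19.60 = 6.75 m.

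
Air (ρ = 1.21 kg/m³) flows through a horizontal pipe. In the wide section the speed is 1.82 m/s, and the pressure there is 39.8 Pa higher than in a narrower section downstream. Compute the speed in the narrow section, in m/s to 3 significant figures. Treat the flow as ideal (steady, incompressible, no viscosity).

v₂ ≈ 8.31 m/s

With h₁ = h₂, rearranging Bernoulli gives v₂ = √(v₁² + 2ΔP/ρ).
v₂ = √(1.82² + 2·39.8/1.21) = √(3.31 + 65.8) = 8.31 m/s.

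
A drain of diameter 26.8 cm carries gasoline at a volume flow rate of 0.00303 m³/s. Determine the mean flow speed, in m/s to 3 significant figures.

v ≈ 0.0537 m/s

Q = 0.00303 m³/s = 0.00303 m³/s.
v = Q/A = 0.00303 / 0.0564 = 0.0537 m/s.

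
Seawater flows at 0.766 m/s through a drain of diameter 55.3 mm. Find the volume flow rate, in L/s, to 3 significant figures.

Q ≈ 1.84 L/s

Q = A·v = 0.00240 m² × 0.766 m/s = 0.00184 m³/s.
Converting: 0.00184 m³/s × 1000 = 1.84 L/s.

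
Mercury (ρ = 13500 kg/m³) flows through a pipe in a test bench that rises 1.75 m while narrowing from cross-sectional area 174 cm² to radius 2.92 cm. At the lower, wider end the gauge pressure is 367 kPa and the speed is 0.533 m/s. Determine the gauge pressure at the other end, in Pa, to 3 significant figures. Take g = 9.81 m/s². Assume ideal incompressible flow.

Continuity gives A₁v₁ = A₂v₂, so v₂ = (174 cm²)/(26.8 cm²) × 0.533 m/s = 3.46 m/s.
Energy conservation along the streamline gives P₂ = P₁ − ½ρ(v₂² − v₁²) − ρg(h₂ − h₁).
P₂ = 367000 + ½·13500·(0.533² − 3.46²) − 13500·9.81·(+1.75) = 367000 + (-79000) − (232000) = 56200 Pa.

P₂ = 56200 Pa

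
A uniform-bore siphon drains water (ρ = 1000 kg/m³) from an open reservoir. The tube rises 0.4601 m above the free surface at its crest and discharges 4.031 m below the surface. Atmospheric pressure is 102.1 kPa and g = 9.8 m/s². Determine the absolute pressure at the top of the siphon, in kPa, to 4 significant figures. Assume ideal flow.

58.09 kPa

Bernoulli surface→outlet gives ½v² = g·h_out, so v = √(2·9.8·4.031) = 8.889 m/s.
With constant cross-section the crest speed equals v; applying Bernoulli from the surface up to the crest, P_top = P_atm − ½ρv² − ρg·h_top.
P_top = 102100 − ½·1000·8.889² − 1000·9.8·0.4601 = 58090 Pa.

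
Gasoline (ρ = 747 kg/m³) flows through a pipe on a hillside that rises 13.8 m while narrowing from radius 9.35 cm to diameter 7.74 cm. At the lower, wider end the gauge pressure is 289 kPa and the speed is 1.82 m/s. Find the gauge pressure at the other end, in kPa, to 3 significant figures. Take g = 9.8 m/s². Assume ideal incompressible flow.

Continuity gives A₁v₁ = A₂v₂, so v₂ = (275 cm²)/(47.1 cm²) × 1.82 m/s = 10.6 m/s.
Energy conservation along the streamline gives P₂ = P₁ − ½ρ(v₂² − v₁²) − ρg(h₂ − h₁).
P₂ = 289000 + ½·747·(1.82² − 10.6²) − 747·9.8·(+13.8) = 289000 + (-40900) − (101000) = 147000 Pa.

P₂ = 147 kPa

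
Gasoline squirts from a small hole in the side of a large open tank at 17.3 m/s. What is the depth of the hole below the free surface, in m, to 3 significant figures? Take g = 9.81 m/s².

Inverting v = √(2gh) gives h = v² / 2g.
h = 17.3²/(2·9.81) = 299/19.62 = 15.3 m.

15.3 m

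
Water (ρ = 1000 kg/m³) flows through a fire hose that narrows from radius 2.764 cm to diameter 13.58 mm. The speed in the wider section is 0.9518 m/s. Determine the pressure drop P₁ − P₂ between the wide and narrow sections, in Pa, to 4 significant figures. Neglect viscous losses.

ΔP ≈ 123900 Pa

The volume flow rate is constant, so v₂ = (A₁/A₂)v₁ = (24.00/1.448)·0.9518 = 15.77 m/s.
The pipe is horizontal, so Bernoulli reduces to P₁ + ½ρv₁² = P₂ + ½ρv₂².
P₁ − P₂ = ½·1000·(15.77² − 0.9518²) = ½·1000·247.8 = 123900 Pa.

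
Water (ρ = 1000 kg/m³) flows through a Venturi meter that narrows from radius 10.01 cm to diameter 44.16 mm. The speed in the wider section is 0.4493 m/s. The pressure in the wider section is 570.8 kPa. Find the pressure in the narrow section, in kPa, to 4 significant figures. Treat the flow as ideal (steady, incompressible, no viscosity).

Mass conservation (A₁v₁ = A₂v₂) gives v₂ = 0.4493 × 314.8/15.32 = 9.234 m/s.
With no height change, Bernoulli's equation is P₁ + ½ρv₁² = P₂ + ½ρv₂².
P₂ = P₁ − ½ρ(v₂² − v₁²) = 570800 − ½·1000·(9.234² − 0.4493²) = 570800 − 42540 = 528300 Pa.

P₂ ≈ 528.3 kPa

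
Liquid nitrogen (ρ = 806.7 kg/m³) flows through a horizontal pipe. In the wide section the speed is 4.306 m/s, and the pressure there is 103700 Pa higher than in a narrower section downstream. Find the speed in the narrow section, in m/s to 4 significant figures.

v₂ ≈ 16.60 m/s

With h₁ = h₂, rearranging Bernoulli gives v₂ = √(v₁² + 2ΔP/ρ).
v₂ = √(4.306² + 2·103700/806.7) = √(18.54 + 257.1) = 16.60 m/s.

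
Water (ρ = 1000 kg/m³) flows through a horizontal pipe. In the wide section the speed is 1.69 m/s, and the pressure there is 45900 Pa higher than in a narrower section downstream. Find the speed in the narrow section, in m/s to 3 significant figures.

Along the level pipe P + ½ρv² is conserved, hence v₂² = v₁² + 2(P₁ − P₂)/ρ.
v₂ = √(1.69² + 2·45900/1000) = √(2.86 + 91.8) = 9.73 m/s.

v₂ = 9.73 m/s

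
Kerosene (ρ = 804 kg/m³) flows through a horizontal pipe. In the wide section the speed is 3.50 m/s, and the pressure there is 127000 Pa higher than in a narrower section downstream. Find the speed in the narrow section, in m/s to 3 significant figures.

With h₁ = h₂, rearranging Bernoulli gives v₂ = √(v₁² + 2ΔP/ρ).
v₂ = √(3.50² + 2·127000/804) = √(12.2 + 316) = 18.1 m/s.

v₂ ≈ 18.1 m/s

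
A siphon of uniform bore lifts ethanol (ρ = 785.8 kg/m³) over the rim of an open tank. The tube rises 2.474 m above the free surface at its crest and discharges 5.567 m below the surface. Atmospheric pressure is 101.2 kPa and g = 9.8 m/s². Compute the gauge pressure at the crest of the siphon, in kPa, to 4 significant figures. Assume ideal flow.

Bernoulli surface→outlet gives ½v² = g·h_out, so v = √(2·9.8·5.567) = 10.45 m/s.
Continuity keeps v the same throughout the tube; from surface to crest, P_atm + 0 = P_top + ½ρv² + ρg·h_top.
P_top = 101200 − ½·785.8·10.45² − 785.8·9.8·2.474 = 39280 Pa. So P_gauge = P_top − P_atm = -61920 Pa.

P_gauge = -61.92 kPa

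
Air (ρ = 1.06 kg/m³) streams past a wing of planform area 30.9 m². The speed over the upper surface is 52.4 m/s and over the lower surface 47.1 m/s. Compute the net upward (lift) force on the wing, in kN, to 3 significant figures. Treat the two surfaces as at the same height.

8.64 kN

With equal heights on the two surfaces, Bernoulli gives P_lower − P_upper = ½ρ(v_upper² − v_lower²).
ΔP = ½·1.06·(52.4² − 47.1²) = 279 Pa.
Lift = ΔP · A = 279 × 30.9 = 8640 N.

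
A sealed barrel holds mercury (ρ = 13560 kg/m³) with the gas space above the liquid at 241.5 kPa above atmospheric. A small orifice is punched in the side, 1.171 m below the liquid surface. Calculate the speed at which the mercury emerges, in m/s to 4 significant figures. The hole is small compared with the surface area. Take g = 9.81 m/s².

Take point 1 at the surface (v₁ ≈ 0) and point 2 at the hole (at atmospheric pressure). Bernoulli: P₁ + ρg h = P_atm + ½ρv₂².
With P₁ − P_atm = 241500 Pa, v₂ = √(2gh + 2ΔP/ρ) = √(2·9.81·1.171 + 2·241500/13560) = 7.655 m/s.

v ≈ 7.655 m/s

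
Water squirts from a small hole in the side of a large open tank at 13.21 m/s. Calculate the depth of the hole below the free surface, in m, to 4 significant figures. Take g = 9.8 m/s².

h ≈ 8.903 m

Torricelli: v = √(2gh), so h = v²/(2g).
h = 13.21²/(2·9.8) = 174.5/19.60 = 8.903 m.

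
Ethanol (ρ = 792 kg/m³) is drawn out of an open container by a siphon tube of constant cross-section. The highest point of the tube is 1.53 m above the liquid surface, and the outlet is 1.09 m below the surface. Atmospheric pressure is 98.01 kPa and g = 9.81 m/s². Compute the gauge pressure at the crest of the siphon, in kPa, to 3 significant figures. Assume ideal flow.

P_gauge ≈ -20.4 kPa

The outlet speed comes from Torricelli: v = √(2g·1.09) = 4.62 m/s.
With constant cross-section the crest speed equals v; applying Bernoulli from the surface up to the crest, P_top = P_atm − ½ρv² − ρg·h_top.
P_top = 98010 − ½·792·4.62² − 792·9.81·1.53 = 77700 Pa. So P_gauge = P_top − P_atm = -20400 Pa.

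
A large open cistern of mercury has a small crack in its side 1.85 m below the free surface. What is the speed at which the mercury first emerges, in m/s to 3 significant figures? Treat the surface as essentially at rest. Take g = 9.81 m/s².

v ≈ 6.02 m/s

The surface is effectively still and both ends are open, so ½v² = gh and v = √(2·9.81·1.85) = 6.02 m/s.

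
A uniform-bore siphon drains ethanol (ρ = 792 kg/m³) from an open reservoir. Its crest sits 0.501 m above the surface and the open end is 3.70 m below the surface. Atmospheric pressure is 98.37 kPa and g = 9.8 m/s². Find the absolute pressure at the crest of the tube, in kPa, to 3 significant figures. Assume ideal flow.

P_top ≈ 65.8 kPa

From the surface to the outlet (both open to atmosphere, surface at rest): v = √(2g·h_out) = √(2·9.8·3.70) = 8.52 m/s.
The bore is uniform, so the speed at the crest is the same v. Bernoulli surface→crest: P_atm = P_top + ½ρv² + ρg·h_top.
P_top = 98370 − ½·792·8.52² − 792·9.8·0.501 = 65800 Pa.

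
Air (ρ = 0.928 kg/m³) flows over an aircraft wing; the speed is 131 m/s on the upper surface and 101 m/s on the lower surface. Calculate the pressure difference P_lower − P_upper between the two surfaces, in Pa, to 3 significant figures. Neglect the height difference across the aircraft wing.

3230 Pa

Bernoulli (same height): P_lower − P_upper = ½ρ(v_upper² − v_lower²).
ΔP = ½·0.928·(131² − 101²) = 3230 Pa.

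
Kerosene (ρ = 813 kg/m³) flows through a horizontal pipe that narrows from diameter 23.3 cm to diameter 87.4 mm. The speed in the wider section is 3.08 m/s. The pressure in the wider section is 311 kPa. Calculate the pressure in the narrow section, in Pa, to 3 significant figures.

By continuity, v₂ = v₁·A₁/A₂ = 3.08·(426/60.0) = 21.9 m/s.
The pipe is horizontal, so Bernoulli reduces to P₁ + ½ρv₁² = P₂ + ½ρv₂².
P₂ = P₁ − ½ρ(v₂² − v₁²) = 311000 − ½·813·(21.9² − 3.08²) = 311000 − 191000 = 120000 Pa.

P₂ ≈ 120000 Pa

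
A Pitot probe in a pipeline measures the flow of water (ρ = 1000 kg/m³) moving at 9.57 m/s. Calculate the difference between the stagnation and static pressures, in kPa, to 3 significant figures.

At the stagnation point the flow is brought to rest, so Bernoulli gives P_stag − P_static = ½ρv².
ΔP = ½·1000·9.57² = 45800 Pa.

ΔP = 45.8 kPa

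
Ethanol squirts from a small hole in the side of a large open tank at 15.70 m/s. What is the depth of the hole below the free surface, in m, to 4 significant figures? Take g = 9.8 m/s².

Torricelli: v = √(2gh), so h = v²/(2g).
h = 15.70²/(2·9.8) = 246.5/19.60 = 12.58 m.

h ≈ 12.58 m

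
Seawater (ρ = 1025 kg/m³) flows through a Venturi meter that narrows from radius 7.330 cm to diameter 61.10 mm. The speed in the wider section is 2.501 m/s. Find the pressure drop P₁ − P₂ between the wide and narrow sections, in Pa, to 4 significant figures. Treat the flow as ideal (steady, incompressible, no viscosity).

The volume flow rate is constant, so v₂ = (A₁/A₂)v₁ = (168.8/29.32)·2.501 = 14.40 m/s.
The pipe is horizontal, so Bernoulli reduces to P₁ + ½ρv₁² = P₂ + ½ρv₂².
P₁ − P₂ = ½·1025·(14.40² − 2.501²) = ½·1025·201.0 = 103000 Pa.

ΔP ≈ 103000 Pa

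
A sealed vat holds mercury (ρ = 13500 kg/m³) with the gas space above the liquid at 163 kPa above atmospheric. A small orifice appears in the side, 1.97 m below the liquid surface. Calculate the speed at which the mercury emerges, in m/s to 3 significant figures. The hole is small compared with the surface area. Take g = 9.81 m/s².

Take point 1 at the surface (v₁ ≈ 0) and point 2 at the hole (at atmospheric pressure). Bernoulli: P₁ + ρg h = P_atm + ½ρv₂².
With P₁ − P_atm = 163000 Pa, v₂ = √(2gh + 2ΔP/ρ) = √(2·9.81·1.97 + 2·163000/13500) = 7.92 m/s.

v ≈ 7.92 m/s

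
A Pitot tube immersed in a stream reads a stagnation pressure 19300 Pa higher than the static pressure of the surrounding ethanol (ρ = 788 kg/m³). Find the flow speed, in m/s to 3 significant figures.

At the stagnation point the flow is brought to rest, so Bernoulli gives P_stag − P_static = ½ρv².
v = √(2ΔP/ρ) = √(2·19300/788) = 7.00 m/s.

v = 7.00 m/s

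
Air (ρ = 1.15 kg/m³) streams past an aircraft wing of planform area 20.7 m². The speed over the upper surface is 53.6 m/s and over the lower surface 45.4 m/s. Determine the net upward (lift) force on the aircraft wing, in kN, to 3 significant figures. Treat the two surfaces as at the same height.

The faster flow above has the lower pressure; Bernoulli (same height) gives ΔP = ½ρ(v_up² − v_low²).
ΔP = ½·1.15·(53.6² − 45.4²) = 467 Pa.
Lift = ΔP · A = 467 × 20.7 = 9660 N.

F ≈ 9.66 kN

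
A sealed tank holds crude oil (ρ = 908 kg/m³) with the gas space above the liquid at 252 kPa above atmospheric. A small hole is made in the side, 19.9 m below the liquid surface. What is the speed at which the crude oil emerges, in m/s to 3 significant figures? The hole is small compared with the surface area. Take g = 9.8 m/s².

v ≈ 30.7 m/s

Take point 1 at the surface (v₁ ≈ 0) and point 2 at the hole (at atmospheric pressure). Bernoulli: P₁ + ρg h = P_atm + ½ρv₂².
With P₁ − P_atm = 252000 Pa, v₂ = √(2gh + 2ΔP/ρ) = √(2·9.8·19.9 + 2·252000/908) = 30.7 m/s.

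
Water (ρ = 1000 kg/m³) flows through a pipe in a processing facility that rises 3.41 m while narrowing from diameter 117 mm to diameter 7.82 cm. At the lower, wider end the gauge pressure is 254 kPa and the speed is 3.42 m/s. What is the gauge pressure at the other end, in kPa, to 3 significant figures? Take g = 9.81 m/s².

Mass conservation (A₁v₁ = A₂v₂) gives v₂ = 3.42 × 108/48.0 = 7.66 m/s.
Energy conservation along the streamline gives P₂ = P₁ − ½ρ(v₂² − v₁²) − ρg(h₂ − h₁).
P₂ = 254000 + ½·1000·(3.42² − 7.66²) − 1000·9.81·(+3.41) = 254000 + (-23500) − (33500) = 197000 Pa.

P₂ ≈ 197 kPa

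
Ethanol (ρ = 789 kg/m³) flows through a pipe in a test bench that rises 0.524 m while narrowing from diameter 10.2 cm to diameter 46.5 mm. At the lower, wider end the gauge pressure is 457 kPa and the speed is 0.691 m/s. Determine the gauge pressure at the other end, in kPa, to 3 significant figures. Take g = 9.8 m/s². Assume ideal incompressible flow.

P₂ = 449 kPa

Continuity gives A₁v₁ = A₂v₂, so v₂ = (81.7 cm²)/(17.0 cm²) × 0.691 m/s = 3.32 m/s.
Applying Bernoulli between the two ends and solving for P₂: P₂ = P₁ + ½ρ(v₁² − v₂²) − ρgΔh.
P₂ = 457000 + ½·789·(0.691² − 3.32²) − 789·9.8·(+0.524) = 457000 + (-4170) − (4050) = 449000 Pa.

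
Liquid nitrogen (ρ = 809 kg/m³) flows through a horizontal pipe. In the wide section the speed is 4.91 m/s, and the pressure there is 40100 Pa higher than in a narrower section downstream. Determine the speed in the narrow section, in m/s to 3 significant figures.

Along the level pipe P + ½ρv² is conserved, hence v₂² = v₁² + 2(P₁ − P₂)/ρ.
v₂ = √(4.91² + 2·40100/809) = √(24.1 + 99.1) = 11.1 m/s.

v₂ ≈ 11.1 m/s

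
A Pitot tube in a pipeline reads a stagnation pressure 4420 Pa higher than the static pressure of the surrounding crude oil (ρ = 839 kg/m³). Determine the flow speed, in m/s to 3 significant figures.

At the stagnation point the flow is brought to rest, so Bernoulli gives P_stag − P_static = ½ρv².
v = √(2ΔP/ρ) = √(2·4420/839) = 3.25 m/s.

v ≈ 3.25 m/s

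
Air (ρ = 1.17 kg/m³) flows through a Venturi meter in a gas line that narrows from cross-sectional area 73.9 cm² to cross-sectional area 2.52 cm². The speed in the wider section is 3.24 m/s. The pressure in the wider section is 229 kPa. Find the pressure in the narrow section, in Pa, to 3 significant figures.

Mass conservation (A₁v₁ = A₂v₂) gives v₂ = 3.24 × 73.9/2.52 = 95.0 m/s.
Along the horizontal streamline, P + ½ρv² is constant.
P₂ = P₁ − ½ρ(v₂² − v₁²) = 229000 − ½·1.17·(95.0² − 3.24²) = 229000 − 5280 = 224000 Pa.

P₂ ≈ 224000 Pa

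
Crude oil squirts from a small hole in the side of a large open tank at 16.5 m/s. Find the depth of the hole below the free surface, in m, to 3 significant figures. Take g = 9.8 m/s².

h = 13.9 m

Inverting v = √(2gh) gives h = v² / 2g.
h = 16.5²/(2·9.8) = 272/19.60 = 13.9 m.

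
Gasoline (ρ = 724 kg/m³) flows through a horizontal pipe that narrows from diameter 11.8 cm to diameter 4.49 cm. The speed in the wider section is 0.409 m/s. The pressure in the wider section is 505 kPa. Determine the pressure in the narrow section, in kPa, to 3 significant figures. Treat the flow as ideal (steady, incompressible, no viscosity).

Continuity gives A₁v₁ = A₂v₂, so v₂ = (109 cm²)/(15.8 cm²) × 0.409 m/s = 2.82 m/s.
Bernoulli (h₁ = h₂): P₁ − P₂ = ½ρ(v₂² − v₁²).
P₂ = P₁ − ½ρ(v₂² − v₁²) = 505000 − ½·724·(2.82² − 0.409²) = 505000 − 2830 = 502000 Pa.

P₂ ≈ 502 kPa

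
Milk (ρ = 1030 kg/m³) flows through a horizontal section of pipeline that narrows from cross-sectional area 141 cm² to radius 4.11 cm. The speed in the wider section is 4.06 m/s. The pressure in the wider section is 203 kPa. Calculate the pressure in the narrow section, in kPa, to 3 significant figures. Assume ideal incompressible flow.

152 kPa

Continuity gives A₁v₁ = A₂v₂, so v₂ = (141 cm²)/(53.1 cm²) × 4.06 m/s = 10.8 m/s.
With no height change, Bernoulli's equation is P₁ + ½ρv₁² = P₂ + ½ρv₂².
P₂ = P₁ − ½ρ(v₂² − v₁²) = 203000 − ½·1030·(10.8² − 4.06²) = 203000 − 51400 = 152000 Pa.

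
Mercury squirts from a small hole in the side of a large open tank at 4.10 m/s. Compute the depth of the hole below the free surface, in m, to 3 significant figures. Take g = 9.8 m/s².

Torricelli: v = √(2gh), so h = v²/(2g).
h = 4.10²/(2·9.8) = 16.8/19.60 = 0.858 m.

h ≈ 0.858 m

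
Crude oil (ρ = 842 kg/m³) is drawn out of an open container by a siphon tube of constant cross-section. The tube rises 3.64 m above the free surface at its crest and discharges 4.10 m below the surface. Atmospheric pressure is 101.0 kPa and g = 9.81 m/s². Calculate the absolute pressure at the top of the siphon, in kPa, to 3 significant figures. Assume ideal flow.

P_top ≈ 37.1 kPa

The outlet speed comes from Torricelli: v = √(2g·4.10) = 8.97 m/s.
Continuity keeps v the same throughout the tube; from surface to crest, P_atm + 0 = P_top + ½ρv² + ρg·h_top.
P_top = 101000 − ½·842·8.97² − 842·9.81·3.64 = 37100 Pa.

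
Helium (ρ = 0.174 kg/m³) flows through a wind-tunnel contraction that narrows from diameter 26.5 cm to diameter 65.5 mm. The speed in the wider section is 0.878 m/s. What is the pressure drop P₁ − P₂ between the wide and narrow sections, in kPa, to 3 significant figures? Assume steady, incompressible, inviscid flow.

Continuity gives A₁v₁ = A₂v₂, so v₂ = (552 cm²)/(33.7 cm²) × 0.878 m/s = 14.4 m/s.
Bernoulli (h₁ = h₂): P₁ − P₂ = ½ρ(v₂² − v₁²).
P₁ − P₂ = ½·0.174·(14.4² − 0.878²) = ½·0.174·206 = 17.9 Pa.

0.0179 kPa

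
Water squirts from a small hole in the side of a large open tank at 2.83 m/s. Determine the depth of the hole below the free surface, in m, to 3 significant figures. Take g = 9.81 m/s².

0.408 m

For a small hole in a large open tank, ½v² = gh, giving h = v²/(2g).
h = 2.83²/(2·9.81) = 8.01/19.62 = 0.408 m.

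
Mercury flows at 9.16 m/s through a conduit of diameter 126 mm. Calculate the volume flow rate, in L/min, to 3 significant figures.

Q = A·v = 0.0125 m² × 9.16 m/s = 0.114 m³/s.
Converting: 0.114 m³/s × 60000 = 6850 L/min.

Q ≈ 6850 L/min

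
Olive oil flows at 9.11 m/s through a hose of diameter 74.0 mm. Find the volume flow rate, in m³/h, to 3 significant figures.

Q = 141 m³/h

Q = A·v = 0.00430 m² × 9.11 m/s = 0.0392 m³/s.
Converting: 0.0392 m³/s × 3600 = 141 m³/h.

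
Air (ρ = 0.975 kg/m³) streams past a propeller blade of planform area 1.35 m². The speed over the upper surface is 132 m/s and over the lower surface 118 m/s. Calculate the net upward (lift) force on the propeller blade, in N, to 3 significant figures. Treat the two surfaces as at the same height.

F ≈ 2300 N

From P + ½ρv² = const at equal height, P_low − P_up = ½ρ(v_up² − v_low²).
ΔP = ½·0.975·(132² − 118²) = 1710 Pa.
Lift = ΔP · A = 1710 × 1.35 = 2300 N.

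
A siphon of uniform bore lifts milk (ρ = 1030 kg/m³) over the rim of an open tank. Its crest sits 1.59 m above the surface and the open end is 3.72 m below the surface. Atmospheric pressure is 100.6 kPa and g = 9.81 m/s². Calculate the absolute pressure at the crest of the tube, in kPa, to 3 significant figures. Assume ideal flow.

Bernoulli surface→outlet gives ½v² = g·h_out, so v = √(2·9.81·3.72) = 8.54 m/s.
The bore is uniform, so the speed at the crest is the same v. Bernoulli surface→crest: P_atm = P_top + ½ρv² + ρg·h_top.
P_top = 100600 − ½·1030·8.54² − 1030·9.81·1.59 = 46900 Pa.

P_top ≈ 46.9 kPa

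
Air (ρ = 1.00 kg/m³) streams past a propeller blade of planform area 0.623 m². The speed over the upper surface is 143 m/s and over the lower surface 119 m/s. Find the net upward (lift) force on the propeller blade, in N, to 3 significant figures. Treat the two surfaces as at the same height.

The faster flow above has the lower pressure; Bernoulli (same height) gives ΔP = ½ρ(v_up² − v_low²).
ΔP = ½·1.00·(143² − 119²) = 3140 Pa.
Lift = ΔP · A = 3140 × 0.623 = 1960 N.

F ≈ 1960 N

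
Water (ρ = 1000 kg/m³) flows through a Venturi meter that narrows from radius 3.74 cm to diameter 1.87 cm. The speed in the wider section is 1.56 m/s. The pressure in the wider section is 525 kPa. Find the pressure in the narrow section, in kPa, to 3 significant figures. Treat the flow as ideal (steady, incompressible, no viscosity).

P₂ = 215 kPa

Mass conservation (A₁v₁ = A₂v₂) gives v₂ = 1.56 × 43.9/2.75 = 25.0 m/s.
Along the horizontal streamline, P + ½ρv² is constant.
P₂ = P₁ − ½ρ(v₂² − v₁²) = 525000 − ½·1000·(25.0² − 1.56²) = 525000 − 310000 = 215000 Pa.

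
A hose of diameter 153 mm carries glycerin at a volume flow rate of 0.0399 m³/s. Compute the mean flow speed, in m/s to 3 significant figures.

Q = 0.0399 m³/s = 0.0399 m³/s.
v = Q/A = 0.0399 / 0.0184 = 2.17 m/s.

v ≈ 2.17 m/s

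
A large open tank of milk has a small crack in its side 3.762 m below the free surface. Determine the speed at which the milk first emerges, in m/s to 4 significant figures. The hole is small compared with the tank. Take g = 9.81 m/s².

v = 8.591 m/s

The surface is effectively still and both ends are open, so ½v² = gh and v = √(2·9.81·3.762) = 8.591 m/s.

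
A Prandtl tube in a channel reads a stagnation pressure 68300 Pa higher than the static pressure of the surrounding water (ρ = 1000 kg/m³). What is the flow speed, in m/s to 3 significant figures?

Bernoulli between the free stream and the stagnation point: ½ρv² = P_stag − P_static.
v = √(2ΔP/ρ) = √(2·68300/1000) = 11.7 m/s.

v ≈ 11.7 m/s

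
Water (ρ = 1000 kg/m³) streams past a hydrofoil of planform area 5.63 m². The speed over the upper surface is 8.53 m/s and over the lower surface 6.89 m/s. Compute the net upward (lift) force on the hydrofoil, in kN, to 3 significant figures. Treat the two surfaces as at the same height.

F ≈ 71.2 kN

With equal heights on the two surfaces, Bernoulli gives P_lower − P_upper = ½ρ(v_upper² − v_lower²).
ΔP = ½·1000·(8.53² − 6.89²) = 12600 Pa.
Lift = ΔP · A = 12600 × 5.63 = 71200 N.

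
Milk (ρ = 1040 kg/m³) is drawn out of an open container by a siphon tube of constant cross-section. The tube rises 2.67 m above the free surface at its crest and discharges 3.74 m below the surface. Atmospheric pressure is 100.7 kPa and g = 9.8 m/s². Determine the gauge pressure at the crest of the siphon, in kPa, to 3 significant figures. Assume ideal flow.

P_gauge = -65.3 kPa

Bernoulli surface→outlet gives ½v² = g·h_out, so v = √(2·9.8·3.74) = 8.56 m/s.
With constant cross-section the crest speed equals v; applying Bernoulli from the surface up to the crest, P_top = P_atm − ½ρv² − ρg·h_top.
P_top = 100700 − ½·1040·8.56² − 1040·9.8·2.67 = 35400 Pa. So P_gauge = P_top − P_atm = -65300 Pa.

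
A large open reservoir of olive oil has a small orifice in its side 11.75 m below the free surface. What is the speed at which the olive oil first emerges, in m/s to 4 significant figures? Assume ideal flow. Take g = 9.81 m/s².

15.18 m/s

The surface is effectively still and both ends are open, so ½v² = gh and v = √(2·9.81·11.75) = 15.18 m/s.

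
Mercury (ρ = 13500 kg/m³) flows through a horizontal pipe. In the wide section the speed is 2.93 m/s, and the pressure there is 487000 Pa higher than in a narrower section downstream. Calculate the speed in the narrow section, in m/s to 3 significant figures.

8.99 m/s

Horizontal Bernoulli: P₁ + ½ρv₁² = P₂ + ½ρv₂², so v₂² = v₁² + 2(P₁ − P₂)/ρ.
v₂ = √(2.93² + 2·487000/13500) = √(8.58 + 72.1) = 8.99 m/s.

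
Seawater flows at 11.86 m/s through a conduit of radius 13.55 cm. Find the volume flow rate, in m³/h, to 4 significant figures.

Q = 2463 m³/h

Q = A·v = 0.05768 m² × 11.86 m/s = 0.6841 m³/s.
Converting: 0.6841 m³/s × 3600 = 2463 m³/h.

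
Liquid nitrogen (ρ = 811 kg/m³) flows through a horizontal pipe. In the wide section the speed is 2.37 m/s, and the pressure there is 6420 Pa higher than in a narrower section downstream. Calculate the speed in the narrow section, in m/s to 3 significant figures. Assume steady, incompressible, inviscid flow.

With h₁ = h₂, rearranging Bernoulli gives v₂ = √(v₁² + 2ΔP/ρ).
v₂ = √(2.37² + 2·6420/811) = √(5.62 + 15.8) = 4.63 m/s.

v₂ ≈ 4.63 m/s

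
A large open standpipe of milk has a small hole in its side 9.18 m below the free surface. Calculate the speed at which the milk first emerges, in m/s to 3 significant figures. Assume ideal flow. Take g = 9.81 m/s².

v ≈ 13.4 m/s

The surface is effectively still and both ends are open, so ½v² = gh and v = √(2·9.81·9.18) = 13.4 m/s.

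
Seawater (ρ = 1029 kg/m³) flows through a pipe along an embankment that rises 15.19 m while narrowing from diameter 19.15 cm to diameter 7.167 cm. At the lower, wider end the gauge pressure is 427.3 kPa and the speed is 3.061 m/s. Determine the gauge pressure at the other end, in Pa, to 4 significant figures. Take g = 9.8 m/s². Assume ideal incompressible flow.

The volume flow rate is constant, so v₂ = (A₁/A₂)v₁ = (288.0/40.34)·3.061 = 21.85 m/s.
Energy conservation along the streamline gives P₂ = P₁ − ½ρ(v₂² − v₁²) − ρg(h₂ − h₁).
P₂ = 427300 + ½·1029·(3.061² − 21.85²) − 1029·9.8·(+15.19) = 427300 + (-240900) − (153200) = 33220 Pa.

P₂ ≈ 33220 Pa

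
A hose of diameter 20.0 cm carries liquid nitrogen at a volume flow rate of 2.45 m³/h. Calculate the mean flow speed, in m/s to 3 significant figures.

v ≈ 0.0217 m/s

Q = 2.45 m³/h = 0.000681 m³/s.
v = Q/A = 0.000681 / 0.0314 = 0.0217 m/s.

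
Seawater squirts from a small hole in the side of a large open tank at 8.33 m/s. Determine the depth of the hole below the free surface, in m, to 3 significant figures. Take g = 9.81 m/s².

h ≈ 3.54 m

Inverting v = √(2gh) gives h = v² / 2g.
h = 8.33²/(2·9.81) = 69.4/19.62 = 3.54 m.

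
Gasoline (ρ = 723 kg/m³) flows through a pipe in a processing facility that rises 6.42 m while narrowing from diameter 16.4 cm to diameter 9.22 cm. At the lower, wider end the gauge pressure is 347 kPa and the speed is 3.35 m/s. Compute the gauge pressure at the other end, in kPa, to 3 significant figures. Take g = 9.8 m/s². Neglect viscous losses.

Mass conservation (A₁v₁ = A₂v₂) gives v₂ = 3.35 × 211/66.8 = 10.6 m/s.
Applying Bernoulli between the two ends and solving for P₂: P₂ = P₁ + ½ρ(v₁² − v₂²) − ρgΔh.
P₂ = 347000 + ½·723·(3.35² − 10.6²) − 723·9.8·(+6.42) = 347000 + (-36600) − (45500) = 265000 Pa.

265 kPa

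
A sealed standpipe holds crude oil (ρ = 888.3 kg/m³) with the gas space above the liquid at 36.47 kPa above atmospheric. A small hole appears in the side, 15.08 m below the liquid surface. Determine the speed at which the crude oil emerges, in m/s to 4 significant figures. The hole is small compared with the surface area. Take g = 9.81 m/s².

v ≈ 19.44 m/s

Take point 1 at the surface (v₁ ≈ 0) and point 2 at the hole (at atmospheric pressure). Bernoulli: P₁ + ρg h = P_atm + ½ρv₂².
With P₁ − P_atm = 36470 Pa, v₂ = √(2gh + 2ΔP/ρ) = √(2·9.81·15.08 + 2·36470/888.3) = 19.44 m/s.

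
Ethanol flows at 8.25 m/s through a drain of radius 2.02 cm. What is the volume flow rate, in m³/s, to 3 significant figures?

Q = A·v = 0.00128 m² × 8.25 m/s = 0.0106 m³/s.

Q ≈ 0.0106 m³/s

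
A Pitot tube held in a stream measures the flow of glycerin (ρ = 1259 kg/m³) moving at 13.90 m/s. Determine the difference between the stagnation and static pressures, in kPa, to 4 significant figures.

Bernoulli between the free stream and the stagnation point: ½ρv² = P_stag − P_static.
ΔP = ½·1259·13.90² = 121600 Pa.

121.6 kPa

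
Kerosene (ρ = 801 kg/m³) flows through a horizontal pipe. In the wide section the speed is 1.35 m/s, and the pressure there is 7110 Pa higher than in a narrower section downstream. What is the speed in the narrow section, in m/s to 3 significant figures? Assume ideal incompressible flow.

With h₁ = h₂, rearranging Bernoulli gives v₂ = √(v₁² + 2ΔP/ρ).
v₂ = √(1.35² + 2·7110/801) = √(1.82 + 17.8) = 4.42 m/s.

v₂ = 4.42 m/s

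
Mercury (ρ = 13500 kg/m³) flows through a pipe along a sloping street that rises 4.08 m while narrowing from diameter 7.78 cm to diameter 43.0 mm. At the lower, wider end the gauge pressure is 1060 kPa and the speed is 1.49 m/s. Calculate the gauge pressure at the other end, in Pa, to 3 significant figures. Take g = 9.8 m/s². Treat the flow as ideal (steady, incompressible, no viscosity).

P₂ ≈ 375000 Pa

By continuity, v₂ = v₁·A₁/A₂ = 1.49·(47.5/14.5) = 4.88 m/s.
Applying Bernoulli between the two ends and solving for P₂: P₂ = P₁ + ½ρ(v₁² − v₂²) − ρgΔh.
P₂ = 1060000 + ½·13500·(1.49² − 4.88²) − 13500·9.8·(+4.08) = 1060000 + (-146000) − (540000) = 375000 Pa.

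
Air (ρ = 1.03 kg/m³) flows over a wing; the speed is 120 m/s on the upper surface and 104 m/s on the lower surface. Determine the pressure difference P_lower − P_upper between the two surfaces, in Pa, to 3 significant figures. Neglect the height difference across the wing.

With negligible Δh, P + ½ρv² is constant, so P_low − P_up = ½ρ(v_up² − v_low²).
ΔP = ½·1.03·(120² − 104²) = 1850 Pa.

ΔP ≈ 1850 Pa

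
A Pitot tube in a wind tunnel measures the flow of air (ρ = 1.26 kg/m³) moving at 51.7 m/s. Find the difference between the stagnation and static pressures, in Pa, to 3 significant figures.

ΔP = 1680 Pa

The dynamic pressure equals the rise in static pressure at the stagnation point: ΔP = ½ρv².
ΔP = ½·1.26·51.7² = 1680 Pa.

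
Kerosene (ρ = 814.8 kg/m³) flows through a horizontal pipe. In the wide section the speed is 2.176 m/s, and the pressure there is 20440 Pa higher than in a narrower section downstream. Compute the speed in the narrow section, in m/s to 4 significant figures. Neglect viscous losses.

Along the level pipe P + ½ρv² is conserved, hence v₂² = v₁² + 2(P₁ − P₂)/ρ.
v₂ = √(2.176² + 2·20440/814.8) = √(4.735 + 50.17) = 7.410 m/s.

v₂ ≈ 7.410 m/s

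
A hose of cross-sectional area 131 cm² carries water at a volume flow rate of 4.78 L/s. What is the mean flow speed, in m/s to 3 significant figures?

Q = 4.78 L/s = 0.00478 m³/s.
v = Q/A = 0.00478 / 0.0131 = 0.365 m/s.

v ≈ 0.365 m/s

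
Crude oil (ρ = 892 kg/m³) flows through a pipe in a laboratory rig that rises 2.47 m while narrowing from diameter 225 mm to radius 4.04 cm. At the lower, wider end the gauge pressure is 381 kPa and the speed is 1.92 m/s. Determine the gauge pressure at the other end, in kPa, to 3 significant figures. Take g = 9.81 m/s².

The volume flow rate is constant, so v₂ = (A₁/A₂)v₁ = (398/51.3)·1.92 = 14.9 m/s.
Bernoulli: P₁ + ½ρv₁² + ρg h₁ = P₂ + ½ρv₂² + ρg h₂, so P₂ = P₁ + ½ρ(v₁² − v₂²) − ρg(h₂ − h₁).
P₂ = 381000 + ½·892·(1.92² − 14.9²) − 892·9.81·(+2.47) = 381000 + (-97200) − (21600) = 262000 Pa.

262 kPa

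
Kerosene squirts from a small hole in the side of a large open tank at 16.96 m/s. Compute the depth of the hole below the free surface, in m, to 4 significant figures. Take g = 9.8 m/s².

h ≈ 14.68 m

Inverting v = √(2gh) gives h = v² / 2g.
h = 16.96²/(2·9.8) = 287.6/19.60 = 14.68 m.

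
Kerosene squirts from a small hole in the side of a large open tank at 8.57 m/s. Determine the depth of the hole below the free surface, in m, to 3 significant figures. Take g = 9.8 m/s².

h ≈ 3.75 m

For a small hole in a large open tank, ½v² = gh, giving h = v²/(2g).
h = 8.57²/(2·9.8) = 73.4/19.60 = 3.75 m.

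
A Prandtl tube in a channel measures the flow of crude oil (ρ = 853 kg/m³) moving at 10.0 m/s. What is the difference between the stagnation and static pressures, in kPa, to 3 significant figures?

ΔP ≈ 42.6 kPa

Bernoulli between the free stream and the stagnation point: ½ρv² = P_stag − P_static.
ΔP = ½·853·10.0² = 42600 Pa.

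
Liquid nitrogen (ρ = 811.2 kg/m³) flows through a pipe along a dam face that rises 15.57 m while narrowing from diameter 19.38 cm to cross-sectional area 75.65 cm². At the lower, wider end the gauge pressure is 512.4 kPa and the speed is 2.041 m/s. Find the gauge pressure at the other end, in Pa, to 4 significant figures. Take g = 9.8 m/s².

Mass conservation (A₁v₁ = A₂v₂) gives v₂ = 2.041 × 295.0/75.65 = 7.959 m/s.
Energy conservation along the streamline gives P₂ = P₁ − ½ρ(v₂² − v₁²) − ρg(h₂ − h₁).
P₂ = 512400 + ½·811.2·(2.041² − 7.959²) − 811.2·9.8·(+15.57) = 512400 + (-24000) − (123800) = 364600 Pa.

P₂ = 364600 Pa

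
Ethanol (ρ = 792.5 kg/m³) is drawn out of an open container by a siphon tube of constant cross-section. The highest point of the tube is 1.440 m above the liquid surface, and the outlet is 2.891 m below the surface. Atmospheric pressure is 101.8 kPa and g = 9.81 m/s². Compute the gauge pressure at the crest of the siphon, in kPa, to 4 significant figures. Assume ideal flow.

P_gauge ≈ -33.67 kPa

From the surface to the outlet (both open to atmosphere, surface at rest): v = √(2g·h_out) = √(2·9.81·2.891) = 7.531 m/s.
With constant cross-section the crest speed equals v; applying Bernoulli from the surface up to the crest, P_top = P_atm − ½ρv² − ρg·h_top.
P_top = 101800 − ½·792.5·7.531² − 792.5·9.81·1.440 = 68130 Pa. So P_gauge = P_top − P_atm = -33670 Pa.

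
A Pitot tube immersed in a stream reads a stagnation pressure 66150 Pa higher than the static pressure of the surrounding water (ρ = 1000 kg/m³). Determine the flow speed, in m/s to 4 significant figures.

Bernoulli between the free stream and the stagnation point: ½ρv² = P_stag − P_static.
v = √(2ΔP/ρ) = √(2·66150/1000) = 11.50 m/s.

v ≈ 11.50 m/s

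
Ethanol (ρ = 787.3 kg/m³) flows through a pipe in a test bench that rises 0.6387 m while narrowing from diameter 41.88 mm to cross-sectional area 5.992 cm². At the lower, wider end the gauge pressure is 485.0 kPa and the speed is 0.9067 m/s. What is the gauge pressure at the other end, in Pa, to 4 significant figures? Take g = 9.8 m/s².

P₂ ≈ 478700 Pa

The volume flow rate is constant, so v₂ = (A₁/A₂)v₁ = (13.78/5.992)·0.9067 = 2.084 m/s.
Energy conservation along the streamline gives P₂ = P₁ − ½ρ(v₂² − v₁²) − ρg(h₂ − h₁).
P₂ = 485000 + ½·787.3·(0.9067² − 2.084²) − 787.3·9.8·(+0.6387) = 485000 + (-1387) − (4928) = 478700 Pa.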